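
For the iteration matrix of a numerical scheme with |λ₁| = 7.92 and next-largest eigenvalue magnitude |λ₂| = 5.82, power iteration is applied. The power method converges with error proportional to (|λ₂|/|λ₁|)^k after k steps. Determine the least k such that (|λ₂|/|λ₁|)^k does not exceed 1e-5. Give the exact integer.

|λ₂/λ₁| = 5.82/7.92 = 0.73485
Need k ≥ ln(1e-5) / ln(0.73485) = -11.5129 / -0.3081 ≈ 37.369
Smallest integer k satisfying the bound: 38

38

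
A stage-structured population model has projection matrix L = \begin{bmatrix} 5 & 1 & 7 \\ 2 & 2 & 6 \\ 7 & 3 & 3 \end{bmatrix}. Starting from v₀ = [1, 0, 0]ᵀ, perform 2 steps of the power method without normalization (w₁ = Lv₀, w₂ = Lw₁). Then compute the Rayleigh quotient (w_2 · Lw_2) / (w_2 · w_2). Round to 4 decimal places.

w1 = Lv₀ = (5·1 + 1·0 + 7·0; 2·1 + 2·0 + 6·0; 7·1 + 3·0 + 3·0) = (5, 2, 7)
w2 = Lw1 = (5·5 + 1·2 + 7·7; 2·5 + 2·2 + 6·7; 7·5 + 3·2 + 3·7) = (76, 56, 62)
Lw2 = (870, 636, 886)
w2·Lw2 = 76·870 + 56·636 + 62·886 = 156668; w2·w2 = 76·76 + 56·56 + 62·62 = 12756
λ ≈ 156668/12756 = 12.2819

12.2819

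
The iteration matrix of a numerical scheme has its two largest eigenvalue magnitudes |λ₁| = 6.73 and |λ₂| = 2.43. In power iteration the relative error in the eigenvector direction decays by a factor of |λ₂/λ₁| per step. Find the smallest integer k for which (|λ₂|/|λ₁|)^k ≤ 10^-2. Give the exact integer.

|λ₂/λ₁| = 2.43/6.73 = 0.36107
Need k ≥ ln(10^-2) / ln(0.36107) = -4.6052 / -1.0187 ≈ 4.521
Smallest integer k satisfying the bound: 5

5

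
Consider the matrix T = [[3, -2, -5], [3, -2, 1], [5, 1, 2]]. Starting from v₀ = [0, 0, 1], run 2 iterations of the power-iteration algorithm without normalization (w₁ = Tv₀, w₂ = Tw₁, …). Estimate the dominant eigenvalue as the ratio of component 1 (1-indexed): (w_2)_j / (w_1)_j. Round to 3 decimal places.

5.400

w1 = Tv₀ = (-5, 1, 2)
w2 = Tw1 = (-27, -15, -20)
Ratio at component: -27 / -5 = 5.400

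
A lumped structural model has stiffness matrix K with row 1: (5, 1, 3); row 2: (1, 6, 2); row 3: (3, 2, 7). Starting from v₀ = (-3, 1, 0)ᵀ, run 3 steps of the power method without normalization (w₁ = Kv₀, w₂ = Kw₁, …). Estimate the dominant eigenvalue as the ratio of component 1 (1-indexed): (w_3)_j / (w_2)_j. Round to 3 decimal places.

w1 = Kv₀ = (-14, 3, -7)
w2 = Kw1 = (-88, -10, -85)
w3 = Kw2 = (-705, -318, -879)
Ratio at component: -705 / -88 = 8.011

8.011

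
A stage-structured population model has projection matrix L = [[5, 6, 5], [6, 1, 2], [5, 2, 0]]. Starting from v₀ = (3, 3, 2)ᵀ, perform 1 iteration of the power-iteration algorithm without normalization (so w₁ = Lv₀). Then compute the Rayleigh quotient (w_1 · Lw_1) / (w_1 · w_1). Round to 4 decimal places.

11.6295

w1 = Lv₀ = (5·3 + 6·3 + 5·2; 6·3 + 1·3 + 2·2; 5·3 + 2·3 + 0·2) = (43, 25, 21)
Lw1 = (470, 325, 265)
w1·Lw1 = 43·470 + 25·325 + 21·265 = 33900; w1·w1 = 43·43 + 25·25 + 21·21 = 2915
λ ≈ 33900/2915 = 11.6295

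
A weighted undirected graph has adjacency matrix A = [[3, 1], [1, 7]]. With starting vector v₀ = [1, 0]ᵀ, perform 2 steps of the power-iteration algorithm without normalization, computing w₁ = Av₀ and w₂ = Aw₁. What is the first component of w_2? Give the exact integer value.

10

w1 = Av₀ = (3·1 + 1·0; 1·1 + 7·0) = (3, 1)
w2 = Aw1 = (3·3 + 1·1; 1·3 + 7·1) = (10, 10)
The requested component of w2 is 10.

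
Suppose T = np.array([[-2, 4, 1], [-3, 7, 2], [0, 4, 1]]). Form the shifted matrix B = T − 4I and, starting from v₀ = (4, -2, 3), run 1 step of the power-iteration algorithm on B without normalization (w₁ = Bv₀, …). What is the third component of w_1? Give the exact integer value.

-17

B = T − 4I has rows (-6, 4, 1); (-3, 3, 2); (0, 4, -3)
w1 = Bv₀ = ((-6)·4 + 4·(-2) + 1·3; (-3)·4 + 3·(-2) + 2·3; 0·4 + 4·(-2) + (-3)·3) = (-29, -12, -17)
Requested component of w1: -17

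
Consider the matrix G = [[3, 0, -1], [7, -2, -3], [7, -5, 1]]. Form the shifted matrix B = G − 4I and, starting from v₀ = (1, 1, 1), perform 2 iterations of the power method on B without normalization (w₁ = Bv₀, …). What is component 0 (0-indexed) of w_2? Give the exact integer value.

3

B = G − 4I has rows (-1, 0, -1); (7, -6, -3); (7, -5, -3)
w1 = Bv₀ = ((-1)·1 + 0·1 + (-1)·1; 7·1 + (-6)·1 + (-3)·1; 7·1 + (-5)·1 + (-3)·1) = (-2, -2, -1)
w2 = Bw1 = ((-1)·(-2) + 0·(-2) + (-1)·(-1); 7·(-2) + (-6)·(-2) + (-3)·(-1); 7·(-2) + (-5)·(-2) + (-3)·(-1)) = (3, 1, -1)
Requested component of w2: 3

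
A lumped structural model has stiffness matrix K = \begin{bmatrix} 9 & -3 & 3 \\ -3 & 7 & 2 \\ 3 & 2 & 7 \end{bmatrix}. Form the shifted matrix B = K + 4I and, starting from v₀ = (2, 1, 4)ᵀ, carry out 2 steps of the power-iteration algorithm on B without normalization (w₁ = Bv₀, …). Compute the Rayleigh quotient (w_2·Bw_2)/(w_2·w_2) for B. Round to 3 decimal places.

B = K + 4I has rows (13, -3, 3); (-3, 11, 2); (3, 2, 11)
w1 = Bv₀ = (35, 13, 52)
w2 = Bw1 = (572, 142, 703)
Bw2 = (9119, 1252, 9733)
w2·Bw2 = 12236151; w2·w2 = 841557; μ ≈ 12236151/841557 = 14.540

14.540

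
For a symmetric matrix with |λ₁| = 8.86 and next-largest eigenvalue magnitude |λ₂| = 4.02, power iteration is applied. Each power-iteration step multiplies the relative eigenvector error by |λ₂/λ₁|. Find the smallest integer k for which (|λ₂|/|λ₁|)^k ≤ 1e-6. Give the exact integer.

18

|λ₂/λ₁| = 4.02/8.86 = 0.45372
Need k ≥ ln(1e-6) / ln(0.45372) = -13.8155 / -0.7903 ≈ 17.482
Smallest integer k satisfying the bound: 18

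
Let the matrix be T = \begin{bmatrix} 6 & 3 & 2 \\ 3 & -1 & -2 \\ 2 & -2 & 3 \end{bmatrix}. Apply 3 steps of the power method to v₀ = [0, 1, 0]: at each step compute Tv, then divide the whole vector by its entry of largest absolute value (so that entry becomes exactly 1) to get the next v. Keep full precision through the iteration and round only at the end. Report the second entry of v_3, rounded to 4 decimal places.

Tv0 = (3.00000, -1.00000, -2.00000); divide by 3.00000 → v1 = (1.00000, -0.33333, -0.66667)
Tv1 = (3.66667, 4.66667, 0.66667); divide by 4.66667 → v2 = (0.78571, 1.00000, 0.14286)
Tv2 = (8.00000, 1.07143, 0.00000); divide by 8.00000 → v3 = (1.00000, 0.13393, 0.00000)
Requested entry of v3: 15/112 = 0.1339

0.1339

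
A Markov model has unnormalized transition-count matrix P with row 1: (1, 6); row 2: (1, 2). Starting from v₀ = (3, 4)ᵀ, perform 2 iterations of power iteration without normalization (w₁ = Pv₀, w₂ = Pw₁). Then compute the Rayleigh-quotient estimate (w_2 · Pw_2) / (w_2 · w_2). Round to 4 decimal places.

4.1041

w1 = Pv₀ = (27, 11)
w2 = Pw1 = (93, 49)
Pw2 = (387, 191)
w2·Pw2 = 93·387 + 49·191 = 45350; w2·w2 = 93·93 + 49·49 = 11050
λ ≈ 45350/11050 = 4.1041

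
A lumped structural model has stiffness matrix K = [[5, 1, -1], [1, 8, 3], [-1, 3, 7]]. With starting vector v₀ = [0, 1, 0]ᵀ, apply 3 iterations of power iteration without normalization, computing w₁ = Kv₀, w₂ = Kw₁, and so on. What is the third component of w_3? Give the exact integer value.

520

w1 = Kv₀ = (5·0 + 1·1 + (-1)·0; 1·0 + 8·1 + 3·0; (-1)·0 + 3·1 + 7·0) = (1, 8, 3)
w2 = Kw1 = (5·1 + 1·8 + (-1)·3; 1·1 + 8·8 + 3·3; (-1)·1 + 3·8 + 7·3) = (10, 74, 44)
w3 = Kw2 = (80, 734, 520)
The requested component of w3 is 520.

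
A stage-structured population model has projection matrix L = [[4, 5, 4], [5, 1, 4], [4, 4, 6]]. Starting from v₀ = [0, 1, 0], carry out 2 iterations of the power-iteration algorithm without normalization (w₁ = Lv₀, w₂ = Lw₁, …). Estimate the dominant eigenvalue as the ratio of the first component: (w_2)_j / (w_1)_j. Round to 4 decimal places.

8.2000

w1 = Lv₀ = (5, 1, 4)
w2 = Lw1 = (41, 42, 48)
Ratio at component: 41 / 5 = 8.2000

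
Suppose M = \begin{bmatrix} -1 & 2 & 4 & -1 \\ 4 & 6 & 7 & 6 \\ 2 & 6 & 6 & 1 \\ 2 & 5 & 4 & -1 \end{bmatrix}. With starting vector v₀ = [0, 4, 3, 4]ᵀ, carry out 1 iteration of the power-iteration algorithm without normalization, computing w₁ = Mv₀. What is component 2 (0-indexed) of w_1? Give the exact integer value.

w1 = Mv₀ = ((-1)·0 + 2·4 + 4·3 + (-1)·4; 4·0 + 6·4 + 7·3 + 6·4; 2·0 + 6·4 + 6·3 + 1·4; 2·0 + 5·4 + 4·3 + (-1)·4) = (16, 69, 46, 28)
The requested component of w1 is 46.

46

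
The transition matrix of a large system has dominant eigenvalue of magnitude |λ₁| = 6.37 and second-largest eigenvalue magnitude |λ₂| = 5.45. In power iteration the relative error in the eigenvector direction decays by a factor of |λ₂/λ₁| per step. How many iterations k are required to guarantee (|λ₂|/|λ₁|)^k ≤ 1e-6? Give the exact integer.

89

|λ₂/λ₁| = 5.45/6.37 = 0.85557
Need k ≥ ln(1e-6) / ln(0.85557) = -13.8155 / -0.1560 ≈ 88.570
Smallest integer k satisfying the bound: 89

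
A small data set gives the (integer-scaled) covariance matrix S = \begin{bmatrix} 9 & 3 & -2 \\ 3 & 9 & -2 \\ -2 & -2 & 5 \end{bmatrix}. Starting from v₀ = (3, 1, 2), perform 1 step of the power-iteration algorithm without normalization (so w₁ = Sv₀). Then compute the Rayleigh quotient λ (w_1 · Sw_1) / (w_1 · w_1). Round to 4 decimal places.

w1 = Sv₀ = (26, 14, 2)
Sw1 = (272, 200, -70)
w1·Sw1 = 26·272 + 14·200 + 2·(-70) = 9732; w1·w1 = 26·26 + 14·14 + 2·2 = 876
λ ≈ 9732/876 = 11.1096

11.1096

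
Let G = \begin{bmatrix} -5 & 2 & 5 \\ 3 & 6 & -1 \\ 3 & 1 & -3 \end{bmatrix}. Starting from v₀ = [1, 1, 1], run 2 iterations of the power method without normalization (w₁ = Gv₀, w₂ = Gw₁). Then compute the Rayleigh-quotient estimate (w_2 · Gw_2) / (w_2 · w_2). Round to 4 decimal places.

w1 = Gv₀ = ((-5)·1 + 2·1 + 5·1; 3·1 + 6·1 + (-1)·1; 3·1 + 1·1 + (-3)·1) = (2, 8, 1)
w2 = Gw1 = ((-5)·2 + 2·8 + 5·1; 3·2 + 6·8 + (-1)·1; 3·2 + 1·8 + (-3)·1) = (11, 53, 11)
Gw2 = (106, 340, 53)
w2·Gw2 = 11·106 + 53·340 + 11·53 = 19769; w2·w2 = 11·11 + 53·53 + 11·11 = 3051
λ ≈ 19769/3051 = 6.4795

6.4795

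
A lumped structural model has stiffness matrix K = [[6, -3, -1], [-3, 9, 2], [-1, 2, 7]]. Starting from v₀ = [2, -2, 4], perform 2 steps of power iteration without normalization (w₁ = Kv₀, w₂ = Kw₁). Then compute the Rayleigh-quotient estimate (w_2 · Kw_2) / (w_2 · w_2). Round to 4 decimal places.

λ ≈ 7.8387

w1 = Kv₀ = (14, -16, 22)
w2 = Kw1 = (110, -142, 108)
Kw2 = (978, -1392, 362)
w2·Kw2 = 110·978 + (-142)·(-1392) + 108·362 = 344340; w2·w2 = 110·110 + (-142)·(-142) + 108·108 = 43928
λ ≈ 344340/43928 = 7.8387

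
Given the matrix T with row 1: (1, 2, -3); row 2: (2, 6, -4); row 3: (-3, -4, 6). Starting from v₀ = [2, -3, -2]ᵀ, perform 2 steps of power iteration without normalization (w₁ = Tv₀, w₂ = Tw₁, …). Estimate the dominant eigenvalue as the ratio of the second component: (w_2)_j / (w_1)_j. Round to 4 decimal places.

w1 = Tv₀ = (2, -6, -6)
w2 = Tw1 = (8, -8, -18)
Ratio at component: -8 / -6 = 1.3333

λ ≈ 1.3333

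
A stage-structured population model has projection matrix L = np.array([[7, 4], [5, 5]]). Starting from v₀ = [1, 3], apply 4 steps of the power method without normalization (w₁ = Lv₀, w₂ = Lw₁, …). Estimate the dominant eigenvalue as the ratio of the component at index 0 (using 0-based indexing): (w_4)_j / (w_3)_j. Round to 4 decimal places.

w1 = Lv₀ = (19, 20)
w2 = Lw1 = (213, 195)
w3 = Lw2 = (2271, 2040)
w4 = Lw3 = (24057, 21555)
Ratio at component: 24057 / 2271 = 10.5931

10.5931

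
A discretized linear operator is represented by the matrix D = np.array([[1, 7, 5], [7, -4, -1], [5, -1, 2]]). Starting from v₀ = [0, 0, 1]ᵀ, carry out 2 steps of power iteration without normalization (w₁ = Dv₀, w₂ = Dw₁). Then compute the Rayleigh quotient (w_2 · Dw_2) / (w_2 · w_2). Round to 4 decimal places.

w1 = Dv₀ = (1·0 + 7·0 + 5·1; 7·0 + (-4)·0 + (-1)·1; 5·0 + (-1)·0 + 2·1) = (5, -1, 2)
w2 = Dw1 = (1·5 + 7·(-1) + 5·2; 7·5 + (-4)·(-1) + (-1)·2; 5·5 + (-1)·(-1) + 2·2) = (8, 37, 30)
Dw2 = (417, -122, 63)
w2·Dw2 = 8·417 + 37·(-122) + 30·63 = 712; w2·w2 = 8·8 + 37·37 + 30·30 = 2333
λ ≈ 712/2333 = 0.3052

λ ≈ 0.3052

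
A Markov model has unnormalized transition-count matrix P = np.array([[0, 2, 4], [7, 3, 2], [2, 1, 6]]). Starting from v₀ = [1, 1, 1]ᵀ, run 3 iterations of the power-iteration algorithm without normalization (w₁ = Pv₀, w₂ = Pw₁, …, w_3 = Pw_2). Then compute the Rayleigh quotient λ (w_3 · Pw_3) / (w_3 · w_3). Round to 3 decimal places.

λ ≈ 8.722

w1 = Pv₀ = (0·1 + 2·1 + 4·1; 7·1 + 3·1 + 2·1; 2·1 + 1·1 + 6·1) = (6, 12, 9)
w2 = Pw1 = (0·6 + 2·12 + 4·9; 7·6 + 3·12 + 2·9; 2·6 + 1·12 + 6·9) = (60, 96, 78)
w3 = Pw2 = (504, 864, 684)
Pw3 = (4464, 7488, 5976)
w3·Pw3 = 504·4464 + 864·7488 + 684·5976 = 12807072; w3·w3 = 504·504 + 864·864 + 684·684 = 1468368
λ ≈ 12807072/1468368 = 8.722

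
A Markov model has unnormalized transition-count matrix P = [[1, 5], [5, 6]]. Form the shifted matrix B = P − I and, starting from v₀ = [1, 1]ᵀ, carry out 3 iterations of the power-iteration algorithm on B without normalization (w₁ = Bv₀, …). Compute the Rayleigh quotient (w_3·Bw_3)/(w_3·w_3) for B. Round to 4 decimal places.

B = P − I has rows (0, 5); (5, 5)
w1 = Bv₀ = (5, 10)
w2 = Bw1 = (50, 75)
w3 = Bw2 = (375, 625)
Bw3 = (3125, 5000)
w3·Bw3 = 4296875; w3·w3 = 531250; μ ≈ 4296875/531250 = 8.0882

μ ≈ 8.0882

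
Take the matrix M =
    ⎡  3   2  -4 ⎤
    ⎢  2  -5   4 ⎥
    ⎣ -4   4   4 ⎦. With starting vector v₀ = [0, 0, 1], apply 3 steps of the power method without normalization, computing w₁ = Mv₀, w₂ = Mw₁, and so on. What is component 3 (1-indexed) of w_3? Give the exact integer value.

224

w1 = Mv₀ = (3·0 + 2·0 + (-4)·1; 2·0 + (-5)·0 + 4·1; (-4)·0 + 4·0 + 4·1) = (-4, 4, 4)
w2 = Mw1 = (3·(-4) + 2·4 + (-4)·4; 2·(-4) + (-5)·4 + 4·4; (-4)·(-4) + 4·4 + 4·4) = (-20, -12, 48)
w3 = Mw2 = (-276, 212, 224)
The requested component of w3 is 224.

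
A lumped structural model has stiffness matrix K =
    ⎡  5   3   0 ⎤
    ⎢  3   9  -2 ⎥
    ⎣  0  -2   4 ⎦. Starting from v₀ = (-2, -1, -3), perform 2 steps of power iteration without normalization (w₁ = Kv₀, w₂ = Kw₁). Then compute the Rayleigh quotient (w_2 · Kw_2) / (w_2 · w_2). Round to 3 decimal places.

w1 = Kv₀ = (5·(-2) + 3·(-1) + 0·(-3); 3·(-2) + 9·(-1) + (-2)·(-3); 0·(-2) + (-2)·(-1) + 4·(-3)) = (-13, -9, -10)
w2 = Kw1 = (5·(-13) + 3·(-9) + 0·(-10); 3·(-13) + 9·(-9) + (-2)·(-10); 0·(-13) + (-2)·(-9) + 4·(-10)) = (-92, -100, -22)
Kw2 = (-760, -1132, 112)
w2·Kw2 = (-92)·(-760) + (-100)·(-1132) + (-22)·112 = 180656; w2·w2 = (-92)·(-92) + (-100)·(-100) + (-22)·(-22) = 18948
λ ≈ 180656/18948 = 9.534

9.534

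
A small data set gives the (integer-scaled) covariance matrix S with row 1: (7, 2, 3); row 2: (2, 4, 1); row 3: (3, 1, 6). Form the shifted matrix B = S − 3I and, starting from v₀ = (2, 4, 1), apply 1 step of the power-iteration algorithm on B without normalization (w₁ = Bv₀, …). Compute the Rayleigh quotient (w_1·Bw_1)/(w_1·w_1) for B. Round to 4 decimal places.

B = S − 3I has rows (4, 2, 3); (2, 1, 1); (3, 1, 3)
w1 = Bv₀ = (4·2 + 2·4 + 3·1; 2·2 + 1·4 + 1·1; 3·2 + 1·4 + 3·1) = (19, 9, 13)
Bw1 = (133, 60, 105)
w1·Bw1 = 4432; w1·w1 = 611; μ ≈ 4432/611 = 7.2537

μ ≈ 7.2537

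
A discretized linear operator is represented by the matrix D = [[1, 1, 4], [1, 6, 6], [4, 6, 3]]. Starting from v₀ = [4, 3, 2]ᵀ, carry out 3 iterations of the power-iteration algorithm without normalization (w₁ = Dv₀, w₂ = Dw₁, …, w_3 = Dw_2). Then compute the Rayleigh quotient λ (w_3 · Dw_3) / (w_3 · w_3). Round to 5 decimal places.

11.71464

w1 = Dv₀ = (15, 34, 40)
w2 = Dw1 = (209, 459, 384)
w3 = Dw2 = (2204, 5267, 4742)
Dw3 = (26439, 62258, 54644)
w3·Dw3 = 2204·26439 + 5267·62258 + 4742·54644 = 645306290; w3·w3 = 2204·2204 + 5267·5267 + 4742·4742 = 55085469
λ ≈ 645306290/55085469 = 11.71464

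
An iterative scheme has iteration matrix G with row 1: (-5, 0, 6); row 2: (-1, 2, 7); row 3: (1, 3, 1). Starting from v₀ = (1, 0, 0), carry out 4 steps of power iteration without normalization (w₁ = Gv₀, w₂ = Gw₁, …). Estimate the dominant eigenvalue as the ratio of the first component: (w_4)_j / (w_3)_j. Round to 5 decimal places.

-6.64467

w1 = Gv₀ = ((-5)·1 + 0·0 + 6·0; (-1)·1 + 2·0 + 7·0; 1·1 + 3·0 + 1·0) = (-5, -1, 1)
w2 = Gw1 = ((-5)·(-5) + 0·(-1) + 6·1; (-1)·(-5) + 2·(-1) + 7·1; 1·(-5) + 3·(-1) + 1·1) = (31, 10, -7)
w3 = Gw2 = (-197, -60, 54)
w4 = Gw3 = (1309, 455, -323)
Ratio at component: 1309 / -197 = -6.64467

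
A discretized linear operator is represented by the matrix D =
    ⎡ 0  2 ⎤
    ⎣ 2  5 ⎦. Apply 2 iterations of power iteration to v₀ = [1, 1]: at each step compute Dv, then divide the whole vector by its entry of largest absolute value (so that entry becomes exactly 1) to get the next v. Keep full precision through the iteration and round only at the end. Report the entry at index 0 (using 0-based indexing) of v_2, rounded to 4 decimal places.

0.3590

Dv0 = (2.00000, 7.00000); divide by 7.00000 → v1 = (0.28571, 1.00000)
Dv1 = (2.00000, 5.57143); divide by 5.57143 → v2 = (0.35897, 1.00000)
Requested entry of v2: 14/39 = 0.3590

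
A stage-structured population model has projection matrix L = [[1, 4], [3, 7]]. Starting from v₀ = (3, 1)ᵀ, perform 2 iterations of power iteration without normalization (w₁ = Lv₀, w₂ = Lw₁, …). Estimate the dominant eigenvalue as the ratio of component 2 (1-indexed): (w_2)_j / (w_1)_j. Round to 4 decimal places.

w1 = Lv₀ = (7, 16)
w2 = Lw1 = (71, 133)
Ratio at component: 133 / 16 = 8.3125

λ ≈ 8.3125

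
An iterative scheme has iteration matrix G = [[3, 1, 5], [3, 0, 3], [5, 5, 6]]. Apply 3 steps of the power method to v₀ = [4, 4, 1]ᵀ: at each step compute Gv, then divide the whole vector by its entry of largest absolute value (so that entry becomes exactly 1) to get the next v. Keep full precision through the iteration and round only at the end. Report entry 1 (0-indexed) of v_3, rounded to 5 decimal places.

Gv0 = (21.000000, 15.000000, 46.000000); divide by 46.000000 → v1 = (0.456522, 0.326087, 1.000000)
Gv1 = (6.695652, 4.369565, 9.913043); divide by 9.913043 → v2 = (0.675439, 0.440789, 1.000000)
Gv2 = (7.467105, 5.026316, 11.581140); divide by 11.581140 → v3 = (0.644764, 0.434009, 1.000000)
Requested entry of v3: 2292/5281 = 0.43401

0.43401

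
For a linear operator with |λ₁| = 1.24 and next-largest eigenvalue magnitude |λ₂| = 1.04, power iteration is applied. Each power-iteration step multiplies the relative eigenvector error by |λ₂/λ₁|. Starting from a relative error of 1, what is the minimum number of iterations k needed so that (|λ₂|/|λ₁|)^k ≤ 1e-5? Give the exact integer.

|λ₂/λ₁| = 1.04/1.24 = 0.83871
Need k ≥ ln(1e-5) / ln(0.83871) = -11.5129 / -0.1759 ≈ 65.455
Smallest integer k satisfying the bound: 66

66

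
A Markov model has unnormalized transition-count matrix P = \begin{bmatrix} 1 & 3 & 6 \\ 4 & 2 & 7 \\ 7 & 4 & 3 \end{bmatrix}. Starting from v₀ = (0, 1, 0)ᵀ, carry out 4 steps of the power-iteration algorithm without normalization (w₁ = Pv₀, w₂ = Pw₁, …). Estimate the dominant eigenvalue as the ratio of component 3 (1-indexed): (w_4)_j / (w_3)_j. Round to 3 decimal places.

λ ≈ 12.255

w1 = Pv₀ = (1·0 + 3·1 + 6·0; 4·0 + 2·1 + 7·0; 7·0 + 4·1 + 3·0) = (3, 2, 4)
w2 = Pw1 = (1·3 + 3·2 + 6·4; 4·3 + 2·2 + 7·4; 7·3 + 4·2 + 3·4) = (33, 44, 41)
w3 = Pw2 = (411, 507, 530)
w4 = Pw3 = (5112, 6368, 6495)
Ratio at component: 6495 / 530 = 12.255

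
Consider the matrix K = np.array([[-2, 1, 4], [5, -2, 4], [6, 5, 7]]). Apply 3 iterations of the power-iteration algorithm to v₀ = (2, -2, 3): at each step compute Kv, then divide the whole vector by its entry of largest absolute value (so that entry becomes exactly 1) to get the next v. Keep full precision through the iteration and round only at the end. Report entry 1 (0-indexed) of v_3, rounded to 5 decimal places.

Kv0 = (6.000000, 26.000000, 23.000000); divide by 26.000000 → v1 = (0.230769, 1.000000, 0.884615)
Kv1 = (4.076923, 2.692308, 12.576923); divide by 12.576923 → v2 = (0.324159, 0.214067, 1.000000)
Kv2 = (3.565749, 5.192661, 10.015291); divide by 10.015291 → v3 = (0.356031, 0.518473, 1.000000)
Requested entry of v3: 1698/3275 = 0.51847

0.51847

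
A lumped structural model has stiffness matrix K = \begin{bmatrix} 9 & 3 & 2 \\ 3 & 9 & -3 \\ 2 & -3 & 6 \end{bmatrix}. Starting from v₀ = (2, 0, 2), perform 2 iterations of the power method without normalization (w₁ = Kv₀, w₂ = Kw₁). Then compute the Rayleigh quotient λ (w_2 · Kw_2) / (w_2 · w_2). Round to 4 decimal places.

10.0947

w1 = Kv₀ = (9·2 + 3·0 + 2·2; 3·2 + 9·0 + (-3)·2; 2·2 + (-3)·0 + 6·2) = (22, 0, 16)
w2 = Kw1 = (9·22 + 3·0 + 2·16; 3·22 + 9·0 + (-3)·16; 2·22 + (-3)·0 + 6·16) = (230, 18, 140)
Kw2 = (2404, 432, 1246)
w2·Kw2 = 230·2404 + 18·432 + 140·1246 = 735136; w2·w2 = 230·230 + 18·18 + 140·140 = 72824
λ ≈ 735136/72824 = 10.0947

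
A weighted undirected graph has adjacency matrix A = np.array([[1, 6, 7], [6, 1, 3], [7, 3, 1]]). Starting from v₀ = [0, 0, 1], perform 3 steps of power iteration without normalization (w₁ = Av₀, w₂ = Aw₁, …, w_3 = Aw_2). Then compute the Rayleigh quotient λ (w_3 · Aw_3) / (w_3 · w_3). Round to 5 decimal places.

λ ≈ 11.20491

w1 = Av₀ = (1·0 + 6·0 + 7·1; 6·0 + 1·0 + 3·1; 7·0 + 3·0 + 1·1) = (7, 3, 1)
w2 = Aw1 = (1·7 + 6·3 + 7·1; 6·7 + 1·3 + 3·1; 7·7 + 3·3 + 1·1) = (32, 48, 59)
w3 = Aw2 = (733, 417, 427)
Aw3 = (6224, 6096, 6809)
w3·Aw3 = 733·6224 + 417·6096 + 427·6809 = 10011667; w3·w3 = 733·733 + 417·417 + 427·427 = 893507
λ ≈ 10011667/893507 = 11.20491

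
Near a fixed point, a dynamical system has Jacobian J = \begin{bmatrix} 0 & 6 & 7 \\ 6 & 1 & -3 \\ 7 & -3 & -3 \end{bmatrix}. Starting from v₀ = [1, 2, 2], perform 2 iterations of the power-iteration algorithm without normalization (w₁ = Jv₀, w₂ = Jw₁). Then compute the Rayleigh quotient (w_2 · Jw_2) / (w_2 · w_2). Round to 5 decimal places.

-5.78171

w1 = Jv₀ = (26, 2, -5)
w2 = Jw1 = (-23, 173, 191)
Jw2 = (2375, -538, -1253)
w2·Jw2 = (-23)·2375 + 173·(-538) + 191·(-1253) = -387022; w2·w2 = (-23)·(-23) + 173·173 + 191·191 = 66939
λ ≈ -387022/66939 = -5.78171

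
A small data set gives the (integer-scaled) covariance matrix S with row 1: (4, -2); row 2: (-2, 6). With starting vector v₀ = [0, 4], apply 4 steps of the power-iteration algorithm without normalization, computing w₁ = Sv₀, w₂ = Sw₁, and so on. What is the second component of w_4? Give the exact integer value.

8000

w1 = Sv₀ = (4·0 + (-2)·4; (-2)·0 + 6·4) = (-8, 24)
w2 = Sw1 = (4·(-8) + (-2)·24; (-2)·(-8) + 6·24) = (-80, 160)
w3 = Sw2 = (-640, 1120)
w4 = Sw3 = (-4800, 8000)
The requested component of w4 is 8000.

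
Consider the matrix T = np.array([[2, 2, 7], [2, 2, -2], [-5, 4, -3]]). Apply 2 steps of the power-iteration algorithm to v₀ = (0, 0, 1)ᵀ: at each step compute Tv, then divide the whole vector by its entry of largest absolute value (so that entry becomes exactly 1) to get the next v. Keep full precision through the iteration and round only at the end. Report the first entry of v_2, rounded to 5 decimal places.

Tv0 = (7.000000, -2.000000, -3.000000); divide by 7.000000 → v1 = (1.000000, -0.285714, -0.428571)
Tv1 = (-1.571429, 2.285714, -4.857143); divide by -4.857143 → v2 = (0.323529, -0.470588, 1.000000)
Requested entry of v2: -11/-34 = 0.32353

0.32353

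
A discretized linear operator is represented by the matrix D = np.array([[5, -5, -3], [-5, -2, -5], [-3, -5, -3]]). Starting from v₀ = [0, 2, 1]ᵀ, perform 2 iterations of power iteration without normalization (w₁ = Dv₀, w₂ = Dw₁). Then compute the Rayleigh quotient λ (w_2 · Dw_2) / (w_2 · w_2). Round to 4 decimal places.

-8.3321

w1 = Dv₀ = (-13, -9, -13)
w2 = Dw1 = (19, 148, 123)
Dw2 = (-1014, -1006, -1166)
w2·Dw2 = 19·(-1014) + 148·(-1006) + 123·(-1166) = -311572; w2·w2 = 19·19 + 148·148 + 123·123 = 37394
λ ≈ -311572/37394 = -8.3321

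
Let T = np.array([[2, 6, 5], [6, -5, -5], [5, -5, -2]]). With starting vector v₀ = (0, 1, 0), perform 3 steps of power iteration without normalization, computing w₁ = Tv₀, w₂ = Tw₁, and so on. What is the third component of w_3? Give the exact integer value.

-775

w1 = Tv₀ = (6, -5, -5)
w2 = Tw1 = (-43, 86, 65)
w3 = Tw2 = (755, -1013, -775)
The requested component of w3 is -775.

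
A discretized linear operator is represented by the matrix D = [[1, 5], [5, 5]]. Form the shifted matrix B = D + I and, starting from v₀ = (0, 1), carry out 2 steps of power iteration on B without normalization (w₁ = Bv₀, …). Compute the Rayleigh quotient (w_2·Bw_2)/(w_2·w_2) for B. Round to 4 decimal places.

9.3828

B = D + I has rows (2, 5); (5, 6)
w1 = Bv₀ = (5, 6)
w2 = Bw1 = (40, 61)
Bw2 = (385, 566)
w2·Bw2 = 49926; w2·w2 = 5321; μ ≈ 49926/5321 = 9.3828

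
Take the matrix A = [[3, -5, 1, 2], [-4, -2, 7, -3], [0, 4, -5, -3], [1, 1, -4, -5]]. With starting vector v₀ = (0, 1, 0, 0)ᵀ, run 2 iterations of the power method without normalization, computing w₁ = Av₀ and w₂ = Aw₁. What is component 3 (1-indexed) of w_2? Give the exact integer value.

w1 = Av₀ = (-5, -2, 4, 1)
w2 = Aw1 = (1, 49, -31, -28)
The requested component of w2 is -31.

-31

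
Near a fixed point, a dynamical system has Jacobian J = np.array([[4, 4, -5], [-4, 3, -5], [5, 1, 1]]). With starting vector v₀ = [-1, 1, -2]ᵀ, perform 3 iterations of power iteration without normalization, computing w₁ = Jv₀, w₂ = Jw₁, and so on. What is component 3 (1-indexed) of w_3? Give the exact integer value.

w1 = Jv₀ = (4·(-1) + 4·1 + (-5)·(-2); (-4)·(-1) + 3·1 + (-5)·(-2); 5·(-1) + 1·1 + 1·(-2)) = (10, 17, -6)
w2 = Jw1 = (4·10 + 4·17 + (-5)·(-6); (-4)·10 + 3·17 + (-5)·(-6); 5·10 + 1·17 + 1·(-6)) = (138, 41, 61)
w3 = Jw2 = (411, -734, 792)
The requested component of w3 is 792.

792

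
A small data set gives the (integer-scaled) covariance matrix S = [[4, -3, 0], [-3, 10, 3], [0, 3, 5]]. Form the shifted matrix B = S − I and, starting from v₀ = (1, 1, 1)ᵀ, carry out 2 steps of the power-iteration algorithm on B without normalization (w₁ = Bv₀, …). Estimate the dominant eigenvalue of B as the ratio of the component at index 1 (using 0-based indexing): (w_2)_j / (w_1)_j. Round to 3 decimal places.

B = S − I has rows (3, -3, 0); (-3, 9, 3); (0, 3, 4)
w1 = Bv₀ = (0, 9, 7)
w2 = Bw1 = (-27, 102, 55)
Ratio: 102/9 = 11.333

μ ≈ 11.333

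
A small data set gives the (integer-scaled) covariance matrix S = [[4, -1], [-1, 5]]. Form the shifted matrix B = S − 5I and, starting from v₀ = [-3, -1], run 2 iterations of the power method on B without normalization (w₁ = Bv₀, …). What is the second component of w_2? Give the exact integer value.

-4

B = S − 5I has rows (-1, -1); (-1, 0)
w1 = Bv₀ = ((-1)·(-3) + (-1)·(-1); (-1)·(-3) + 0·(-1)) = (4, 3)
w2 = Bw1 = ((-1)·4 + (-1)·3; (-1)·4 + 0·3) = (-7, -4)
Requested component of w2: -4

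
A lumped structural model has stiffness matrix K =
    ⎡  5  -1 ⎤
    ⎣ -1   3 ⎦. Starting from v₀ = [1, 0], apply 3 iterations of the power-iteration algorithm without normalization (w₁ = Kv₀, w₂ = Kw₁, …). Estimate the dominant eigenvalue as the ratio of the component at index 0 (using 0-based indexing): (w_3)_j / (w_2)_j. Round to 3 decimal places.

5.308

w1 = Kv₀ = (5·1 + (-1)·0; (-1)·1 + 3·0) = (5, -1)
w2 = Kw1 = (5·5 + (-1)·(-1); (-1)·5 + 3·(-1)) = (26, -8)
w3 = Kw2 = (138, -50)
Ratio at component: 138 / 26 = 5.308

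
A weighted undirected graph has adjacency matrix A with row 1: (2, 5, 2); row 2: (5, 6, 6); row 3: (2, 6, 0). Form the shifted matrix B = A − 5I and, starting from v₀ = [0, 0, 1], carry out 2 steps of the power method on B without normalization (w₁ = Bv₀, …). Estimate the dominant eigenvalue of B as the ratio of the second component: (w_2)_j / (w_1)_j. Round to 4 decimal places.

B = A − 5I has rows (-3, 5, 2); (5, 1, 6); (2, 6, -5)
w1 = Bv₀ = ((-3)·0 + 5·0 + 2·1; 5·0 + 1·0 + 6·1; 2·0 + 6·0 + (-5)·1) = (2, 6, -5)
w2 = Bw1 = ((-3)·2 + 5·6 + 2·(-5); 5·2 + 1·6 + 6·(-5); 2·2 + 6·6 + (-5)·(-5)) = (14, -14, 65)
Ratio: -14/6 = -2.3333

-2.3333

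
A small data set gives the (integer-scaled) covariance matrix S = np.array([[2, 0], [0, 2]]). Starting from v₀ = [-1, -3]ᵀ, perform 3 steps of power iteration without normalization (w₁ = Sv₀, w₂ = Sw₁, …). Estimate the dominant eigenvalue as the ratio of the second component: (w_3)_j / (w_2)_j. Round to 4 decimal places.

λ ≈ 2.0000

w1 = Sv₀ = (2·(-1) + 0·(-3); 0·(-1) + 2·(-3)) = (-2, -6)
w2 = Sw1 = (2·(-2) + 0·(-6); 0·(-2) + 2·(-6)) = (-4, -12)
w3 = Sw2 = (-8, -24)
Ratio at component: -24 / -12 = 2.0000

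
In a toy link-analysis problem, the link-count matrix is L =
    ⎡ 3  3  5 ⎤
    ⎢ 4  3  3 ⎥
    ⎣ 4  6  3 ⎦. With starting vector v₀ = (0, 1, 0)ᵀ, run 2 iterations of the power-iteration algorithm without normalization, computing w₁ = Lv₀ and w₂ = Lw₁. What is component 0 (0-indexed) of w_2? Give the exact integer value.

48

w1 = Lv₀ = (3·0 + 3·1 + 5·0; 4·0 + 3·1 + 3·0; 4·0 + 6·1 + 3·0) = (3, 3, 6)
w2 = Lw1 = (3·3 + 3·3 + 5·6; 4·3 + 3·3 + 3·6; 4·3 + 6·3 + 3·6) = (48, 39, 48)
The requested component of w2 is 48.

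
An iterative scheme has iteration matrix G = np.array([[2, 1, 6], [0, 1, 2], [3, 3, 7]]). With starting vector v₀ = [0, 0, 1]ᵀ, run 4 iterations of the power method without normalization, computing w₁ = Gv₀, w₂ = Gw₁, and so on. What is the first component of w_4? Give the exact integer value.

w1 = Gv₀ = (6, 2, 7)
w2 = Gw1 = (56, 16, 73)
w3 = Gw2 = (566, 162, 727)
w4 = Gw3 = (5656, 1616, 7273)
The requested component of w4 is 5656.

5656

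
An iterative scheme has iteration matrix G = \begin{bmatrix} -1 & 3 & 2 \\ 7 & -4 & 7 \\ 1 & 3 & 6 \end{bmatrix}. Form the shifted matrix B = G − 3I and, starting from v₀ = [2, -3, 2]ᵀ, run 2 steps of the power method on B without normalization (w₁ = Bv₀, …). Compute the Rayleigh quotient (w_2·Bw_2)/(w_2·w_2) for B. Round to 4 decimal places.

-11.3163

B = G − 3I has rows (-4, 3, 2); (7, -7, 7); (1, 3, 3)
w1 = Bv₀ = ((-4)·2 + 3·(-3) + 2·2; 7·2 + (-7)·(-3) + 7·2; 1·2 + 3·(-3) + 3·2) = (-13, 49, -1)
w2 = Bw1 = ((-4)·(-13) + 3·49 + 2·(-1); 7·(-13) + (-7)·49 + 7·(-1); 1·(-13) + 3·49 + 3·(-1)) = (197, -441, 131)
Bw2 = (-1849, 5383, -733)
w2·Bw2 = -2834179; w2·w2 = 250451; μ ≈ -2834179/250451 = -11.3163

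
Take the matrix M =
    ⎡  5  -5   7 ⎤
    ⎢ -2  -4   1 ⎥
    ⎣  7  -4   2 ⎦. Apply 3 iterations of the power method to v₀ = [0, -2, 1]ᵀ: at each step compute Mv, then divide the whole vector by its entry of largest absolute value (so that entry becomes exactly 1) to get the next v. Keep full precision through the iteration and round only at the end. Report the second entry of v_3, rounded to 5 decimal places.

0.07829

Mv0 = (17.000000, 9.000000, 10.000000); divide by 17.000000 → v1 = (1.000000, 0.529412, 0.588235)
Mv1 = (6.470588, -3.529412, 6.058824); divide by 6.470588 → v2 = (1.000000, -0.545455, 0.936364)
Mv2 = (14.281818, 1.118182, 11.054545); divide by 14.281818 → v3 = (1.000000, 0.078294, 0.774029)
Requested entry of v3: 123/1571 = 0.07829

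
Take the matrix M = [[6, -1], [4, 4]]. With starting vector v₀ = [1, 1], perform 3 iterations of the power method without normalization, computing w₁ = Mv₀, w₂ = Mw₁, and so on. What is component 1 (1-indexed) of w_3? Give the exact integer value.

80

w1 = Mv₀ = (6·1 + (-1)·1; 4·1 + 4·1) = (5, 8)
w2 = Mw1 = (6·5 + (-1)·8; 4·5 + 4·8) = (22, 52)
w3 = Mw2 = (80, 296)
The requested component of w3 is 80.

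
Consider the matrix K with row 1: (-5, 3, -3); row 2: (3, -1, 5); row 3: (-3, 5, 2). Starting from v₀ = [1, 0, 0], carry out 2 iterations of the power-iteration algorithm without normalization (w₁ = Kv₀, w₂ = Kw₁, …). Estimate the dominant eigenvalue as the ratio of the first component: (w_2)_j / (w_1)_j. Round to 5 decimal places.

w1 = Kv₀ = ((-5)·1 + 3·0 + (-3)·0; 3·1 + (-1)·0 + 5·0; (-3)·1 + 5·0 + 2·0) = (-5, 3, -3)
w2 = Kw1 = ((-5)·(-5) + 3·3 + (-3)·(-3); 3·(-5) + (-1)·3 + 5·(-3); (-3)·(-5) + 5·3 + 2·(-3)) = (43, -33, 24)
Ratio at component: 43 / -5 = -8.60000

λ ≈ -8.60000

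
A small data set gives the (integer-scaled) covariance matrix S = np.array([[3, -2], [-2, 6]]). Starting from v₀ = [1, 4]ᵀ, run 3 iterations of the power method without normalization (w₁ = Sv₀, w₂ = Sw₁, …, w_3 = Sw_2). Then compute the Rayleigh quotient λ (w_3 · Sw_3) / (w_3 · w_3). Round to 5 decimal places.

λ ≈ 6.99800

w1 = Sv₀ = (3·1 + (-2)·4; (-2)·1 + 6·4) = (-5, 22)
w2 = Sw1 = (3·(-5) + (-2)·22; (-2)·(-5) + 6·22) = (-59, 142)
w3 = Sw2 = (-461, 970)
Sw3 = (-3323, 6742)
w3·Sw3 = (-461)·(-3323) + 970·6742 = 8071643; w3·w3 = (-461)·(-461) + 970·970 = 1153421
λ ≈ 8071643/1153421 = 6.99800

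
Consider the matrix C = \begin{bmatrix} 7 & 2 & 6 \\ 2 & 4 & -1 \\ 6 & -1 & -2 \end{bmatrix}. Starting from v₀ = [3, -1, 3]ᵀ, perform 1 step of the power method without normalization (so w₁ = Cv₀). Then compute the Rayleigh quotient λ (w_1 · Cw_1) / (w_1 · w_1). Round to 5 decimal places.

9.68096

w1 = Cv₀ = (37, -1, 13)
Cw1 = (335, 57, 197)
w1·Cw1 = 37·335 + (-1)·57 + 13·197 = 14899; w1·w1 = 37·37 + (-1)·(-1) + 13·13 = 1539
λ ≈ 14899/1539 = 9.68096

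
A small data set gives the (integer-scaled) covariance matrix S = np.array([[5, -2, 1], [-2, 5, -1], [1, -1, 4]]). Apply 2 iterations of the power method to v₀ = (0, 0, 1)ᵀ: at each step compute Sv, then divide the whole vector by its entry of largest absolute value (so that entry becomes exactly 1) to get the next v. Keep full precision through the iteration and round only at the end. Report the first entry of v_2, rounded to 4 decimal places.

0.6111

Sv0 = (1.00000, -1.00000, 4.00000); divide by 4.00000 → v1 = (0.25000, -0.25000, 1.00000)
Sv1 = (2.75000, -2.75000, 4.50000); divide by 4.50000 → v2 = (0.61111, -0.61111, 1.00000)
Requested entry of v2: 11/18 = 0.6111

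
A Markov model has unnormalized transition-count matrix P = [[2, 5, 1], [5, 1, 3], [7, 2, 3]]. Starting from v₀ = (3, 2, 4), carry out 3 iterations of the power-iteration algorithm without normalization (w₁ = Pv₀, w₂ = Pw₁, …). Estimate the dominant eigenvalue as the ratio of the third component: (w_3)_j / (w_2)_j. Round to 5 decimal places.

9.58252

w1 = Pv₀ = (2·3 + 5·2 + 1·4; 5·3 + 1·2 + 3·4; 7·3 + 2·2 + 3·4) = (20, 29, 37)
w2 = Pw1 = (2·20 + 5·29 + 1·37; 5·20 + 1·29 + 3·37; 7·20 + 2·29 + 3·37) = (222, 240, 309)
w3 = Pw2 = (1953, 2277, 2961)
Ratio at component: 2961 / 309 = 9.58252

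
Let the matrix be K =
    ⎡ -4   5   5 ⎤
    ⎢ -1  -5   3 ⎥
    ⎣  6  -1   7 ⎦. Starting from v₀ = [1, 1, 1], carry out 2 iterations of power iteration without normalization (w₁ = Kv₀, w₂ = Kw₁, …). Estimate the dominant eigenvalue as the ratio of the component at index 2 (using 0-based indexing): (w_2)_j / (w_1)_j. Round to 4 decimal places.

w1 = Kv₀ = (6, -3, 12)
w2 = Kw1 = (21, 45, 123)
Ratio at component: 123 / 12 = 10.2500

10.2500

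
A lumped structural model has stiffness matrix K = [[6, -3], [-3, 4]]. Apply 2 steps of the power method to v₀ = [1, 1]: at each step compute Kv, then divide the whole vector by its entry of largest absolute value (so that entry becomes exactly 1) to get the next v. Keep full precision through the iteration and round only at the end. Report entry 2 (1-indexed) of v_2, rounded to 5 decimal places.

Kv0 = (3.000000, 1.000000); divide by 3.000000 → v1 = (1.000000, 0.333333)
Kv1 = (5.000000, -1.666667); divide by 5.000000 → v2 = (1.000000, -0.333333)
Requested entry of v2: -5/15 = -0.33333

-0.33333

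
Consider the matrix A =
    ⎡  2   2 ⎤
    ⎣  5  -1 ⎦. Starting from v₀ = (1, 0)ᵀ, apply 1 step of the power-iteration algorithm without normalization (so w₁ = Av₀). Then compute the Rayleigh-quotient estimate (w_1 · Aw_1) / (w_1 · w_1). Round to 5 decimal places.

1.82759

w1 = Av₀ = (2·1 + 2·0; 5·1 + (-1)·0) = (2, 5)
Aw1 = (14, 5)
w1·Aw1 = 2·14 + 5·5 = 53; w1·w1 = 2·2 + 5·5 = 29
λ ≈ 53/29 = 1.82759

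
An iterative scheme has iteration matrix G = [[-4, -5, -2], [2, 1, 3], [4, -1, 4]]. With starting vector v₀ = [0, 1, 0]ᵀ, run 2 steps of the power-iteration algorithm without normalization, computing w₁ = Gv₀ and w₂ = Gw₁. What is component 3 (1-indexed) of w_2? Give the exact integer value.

-25

w1 = Gv₀ = ((-4)·0 + (-5)·1 + (-2)·0; 2·0 + 1·1 + 3·0; 4·0 + (-1)·1 + 4·0) = (-5, 1, -1)
w2 = Gw1 = ((-4)·(-5) + (-5)·1 + (-2)·(-1); 2·(-5) + 1·1 + 3·(-1); 4·(-5) + (-1)·1 + 4·(-1)) = (17, -12, -25)
The requested component of w2 is -25.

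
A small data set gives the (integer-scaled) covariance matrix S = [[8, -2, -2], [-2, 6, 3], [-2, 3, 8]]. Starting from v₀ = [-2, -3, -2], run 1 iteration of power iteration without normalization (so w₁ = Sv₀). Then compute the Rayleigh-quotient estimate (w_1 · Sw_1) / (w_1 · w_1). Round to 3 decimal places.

w1 = Sv₀ = (8·(-2) + (-2)·(-3) + (-2)·(-2); (-2)·(-2) + 6·(-3) + 3·(-2); (-2)·(-2) + 3·(-3) + 8·(-2)) = (-6, -20, -21)
Sw1 = (34, -171, -216)
w1·Sw1 = (-6)·34 + (-20)·(-171) + (-21)·(-216) = 7752; w1·w1 = (-6)·(-6) + (-20)·(-20) + (-21)·(-21) = 877
λ ≈ 7752/877 = 8.839

8.839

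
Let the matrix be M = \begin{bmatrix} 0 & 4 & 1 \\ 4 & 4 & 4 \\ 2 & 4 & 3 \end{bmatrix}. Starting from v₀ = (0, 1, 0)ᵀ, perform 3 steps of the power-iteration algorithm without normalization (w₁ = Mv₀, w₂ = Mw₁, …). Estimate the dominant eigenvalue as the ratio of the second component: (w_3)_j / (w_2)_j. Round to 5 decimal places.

w1 = Mv₀ = (0·0 + 4·1 + 1·0; 4·0 + 4·1 + 4·0; 2·0 + 4·1 + 3·0) = (4, 4, 4)
w2 = Mw1 = (0·4 + 4·4 + 1·4; 4·4 + 4·4 + 4·4; 2·4 + 4·4 + 3·4) = (20, 48, 36)
w3 = Mw2 = (228, 416, 340)
Ratio at component: 416 / 48 = 8.66667

λ ≈ 8.66667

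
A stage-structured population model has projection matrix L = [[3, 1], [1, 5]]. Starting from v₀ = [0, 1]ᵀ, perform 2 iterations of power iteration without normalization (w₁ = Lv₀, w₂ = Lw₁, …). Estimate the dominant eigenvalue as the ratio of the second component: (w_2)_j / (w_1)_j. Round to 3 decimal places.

λ ≈ 5.200

w1 = Lv₀ = (3·0 + 1·1; 1·0 + 5·1) = (1, 5)
w2 = Lw1 = (3·1 + 1·5; 1·1 + 5·5) = (8, 26)
Ratio at component: 26 / 5 = 5.200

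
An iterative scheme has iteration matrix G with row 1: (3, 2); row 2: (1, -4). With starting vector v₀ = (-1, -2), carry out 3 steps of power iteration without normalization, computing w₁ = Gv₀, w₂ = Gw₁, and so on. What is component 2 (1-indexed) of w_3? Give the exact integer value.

133

w1 = Gv₀ = (-7, 7)
w2 = Gw1 = (-7, -35)
w3 = Gw2 = (-91, 133)
The requested component of w3 is 133.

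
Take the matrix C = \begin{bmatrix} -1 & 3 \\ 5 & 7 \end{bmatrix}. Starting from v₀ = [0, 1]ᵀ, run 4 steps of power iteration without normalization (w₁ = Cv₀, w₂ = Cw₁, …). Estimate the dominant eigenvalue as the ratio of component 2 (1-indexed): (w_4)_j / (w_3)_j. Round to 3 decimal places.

w1 = Cv₀ = ((-1)·0 + 3·1; 5·0 + 7·1) = (3, 7)
w2 = Cw1 = ((-1)·3 + 3·7; 5·3 + 7·7) = (18, 64)
w3 = Cw2 = (174, 538)
w4 = Cw3 = (1440, 4636)
Ratio at component: 4636 / 538 = 8.617

8.617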